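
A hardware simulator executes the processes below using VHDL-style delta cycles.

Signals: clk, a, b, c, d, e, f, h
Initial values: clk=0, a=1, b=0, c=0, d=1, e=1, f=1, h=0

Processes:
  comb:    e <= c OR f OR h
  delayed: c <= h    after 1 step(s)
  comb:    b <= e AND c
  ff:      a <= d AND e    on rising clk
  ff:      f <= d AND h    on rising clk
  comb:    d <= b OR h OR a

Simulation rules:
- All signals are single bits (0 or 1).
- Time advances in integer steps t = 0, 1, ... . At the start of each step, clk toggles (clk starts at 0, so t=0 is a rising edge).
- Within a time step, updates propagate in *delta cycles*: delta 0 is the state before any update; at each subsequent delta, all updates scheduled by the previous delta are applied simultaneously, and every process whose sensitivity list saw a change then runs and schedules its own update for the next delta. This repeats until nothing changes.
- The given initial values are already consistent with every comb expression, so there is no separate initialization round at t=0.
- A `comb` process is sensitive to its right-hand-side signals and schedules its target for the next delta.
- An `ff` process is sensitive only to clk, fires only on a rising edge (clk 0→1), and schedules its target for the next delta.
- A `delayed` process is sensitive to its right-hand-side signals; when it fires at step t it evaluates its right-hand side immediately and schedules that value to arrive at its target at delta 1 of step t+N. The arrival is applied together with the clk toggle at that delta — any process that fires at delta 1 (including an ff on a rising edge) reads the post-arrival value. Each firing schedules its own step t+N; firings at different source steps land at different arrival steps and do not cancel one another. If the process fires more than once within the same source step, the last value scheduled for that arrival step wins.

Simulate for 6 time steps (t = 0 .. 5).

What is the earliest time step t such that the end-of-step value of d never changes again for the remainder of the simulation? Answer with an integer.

t=0 Δ0: clk=0 c=0 e=1 b=0 d=1 h=0 a=1 f=1
  Δ1: clk:0→1
  Δ2: f:1→0
  Δ3: e:1→0
  (3Δ to stable)
t=1 Δ0: clk=1 c=0 e=0 b=0 d=1 h=0 a=1 f=0
  Δ1: clk:1→0
  (1Δ to stable)
t=2 Δ0: clk=0 c=0 e=0 b=0 d=1 h=0 a=1 f=0
  Δ1: clk:0→1
  Δ2: a:1→0
  Δ3: d:1→0
  (3Δ to stable)
t=3 Δ0: clk=1 c=0 e=0 b=0 d=0 h=0 a=0 f=0
  Δ1: clk:1→0
  (1Δ to stable)
t=4 Δ0: clk=0 c=0 e=0 b=0 d=0 h=0 a=0 f=0
  Δ1: clk:0→1
  (1Δ to stable)
t=5 Δ0: clk=1 c=0 e=0 b=0 d=0 h=0 a=0 f=0
  Δ1: clk:1→0
  (1Δ to stable)

2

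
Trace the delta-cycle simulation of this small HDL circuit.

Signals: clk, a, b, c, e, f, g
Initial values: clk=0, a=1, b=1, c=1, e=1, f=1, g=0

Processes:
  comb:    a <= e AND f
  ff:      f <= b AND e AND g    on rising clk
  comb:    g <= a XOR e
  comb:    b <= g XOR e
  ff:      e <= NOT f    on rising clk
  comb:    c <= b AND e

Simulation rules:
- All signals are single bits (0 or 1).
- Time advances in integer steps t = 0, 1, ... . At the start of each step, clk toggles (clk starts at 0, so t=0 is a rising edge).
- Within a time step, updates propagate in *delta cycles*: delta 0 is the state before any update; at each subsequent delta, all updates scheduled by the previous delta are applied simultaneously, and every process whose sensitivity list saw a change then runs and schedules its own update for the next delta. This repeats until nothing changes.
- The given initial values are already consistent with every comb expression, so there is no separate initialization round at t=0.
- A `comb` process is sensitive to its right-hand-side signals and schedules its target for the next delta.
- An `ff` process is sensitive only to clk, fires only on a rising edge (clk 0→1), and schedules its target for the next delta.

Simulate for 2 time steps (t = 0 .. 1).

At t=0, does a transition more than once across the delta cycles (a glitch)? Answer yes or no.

no

[bits: e,c,a,g,f,clk,b]
t=0: Δ0=1110101 Δ1=1110111 Δ2=0110011 Δ3=0001010 Δ4=0000011 Δ5=0000010 | 5Δ
t=1: Δ0=0000010 Δ1=0000000 | 1Δ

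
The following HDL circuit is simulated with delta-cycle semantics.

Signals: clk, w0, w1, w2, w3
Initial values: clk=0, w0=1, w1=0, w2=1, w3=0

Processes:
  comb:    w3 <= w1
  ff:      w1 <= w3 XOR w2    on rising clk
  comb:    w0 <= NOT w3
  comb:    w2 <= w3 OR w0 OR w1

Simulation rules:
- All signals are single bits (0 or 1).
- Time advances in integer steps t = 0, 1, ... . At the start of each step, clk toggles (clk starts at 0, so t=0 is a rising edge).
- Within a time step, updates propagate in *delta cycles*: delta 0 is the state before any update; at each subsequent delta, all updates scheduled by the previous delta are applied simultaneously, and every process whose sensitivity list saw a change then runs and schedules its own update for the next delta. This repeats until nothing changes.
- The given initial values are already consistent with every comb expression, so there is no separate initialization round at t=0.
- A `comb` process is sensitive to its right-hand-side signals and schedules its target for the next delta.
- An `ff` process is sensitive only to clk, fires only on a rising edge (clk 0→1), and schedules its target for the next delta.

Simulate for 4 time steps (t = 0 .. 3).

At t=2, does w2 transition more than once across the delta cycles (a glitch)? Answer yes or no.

yes

t=0 Δ0: w0=1 w2=1 clk=0 w3=0 w1=0
  Δ1: clk:0→1
  Δ2: w1:0→1
  Δ3: w3:0→1
  Δ4: w0:1→0
  (4Δ to stable)
t=1 Δ0: w0=0 w2=1 clk=1 w3=1 w1=1
  Δ1: clk:1→0
  (1Δ to stable)
t=2 Δ0: w0=0 w2=1 clk=0 w3=1 w1=1
  Δ1: clk:0→1
  Δ2: w1:1→0
  Δ3: w3:1→0
  Δ4: w0:0→1, w2:1→0
  Δ5: w2:0→1
  (5Δ to stable)
t=3 Δ0: w0=1 w2=1 clk=1 w3=0 w1=0
  Δ1: clk:1→0
  (1Δ to stable)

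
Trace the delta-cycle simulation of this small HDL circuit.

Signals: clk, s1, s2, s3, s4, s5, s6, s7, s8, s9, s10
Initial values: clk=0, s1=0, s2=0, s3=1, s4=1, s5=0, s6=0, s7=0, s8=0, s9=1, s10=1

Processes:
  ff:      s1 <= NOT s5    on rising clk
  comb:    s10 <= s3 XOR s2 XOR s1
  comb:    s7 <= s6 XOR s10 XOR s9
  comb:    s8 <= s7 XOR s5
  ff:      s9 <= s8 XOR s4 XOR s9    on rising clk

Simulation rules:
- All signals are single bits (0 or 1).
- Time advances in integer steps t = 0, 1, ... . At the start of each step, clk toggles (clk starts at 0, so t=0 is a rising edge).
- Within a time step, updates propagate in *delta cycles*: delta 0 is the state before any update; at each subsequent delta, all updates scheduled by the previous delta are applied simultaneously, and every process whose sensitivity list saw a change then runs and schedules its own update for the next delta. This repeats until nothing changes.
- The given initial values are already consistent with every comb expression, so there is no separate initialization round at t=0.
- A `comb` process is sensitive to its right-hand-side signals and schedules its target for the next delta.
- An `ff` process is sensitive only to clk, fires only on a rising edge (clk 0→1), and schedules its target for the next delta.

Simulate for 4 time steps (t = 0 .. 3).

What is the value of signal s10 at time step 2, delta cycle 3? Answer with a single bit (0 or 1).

0

t=0 Δ0: s4=1 s2=0 s1=0 s9=1 s10=1 s8=0 clk=0 s6=0 s7=0 s3=1 s5=0
  Δ1: clk:0→1
  Δ2: s1:0→1, s9:1→0
  Δ3: s10:1→0, s7:0→1
  Δ4: s8:0→1, s7:1→0
  Δ5: s8:1→0
  (5Δ to stable)
t=1 Δ0: s4=1 s2=0 s1=1 s9=0 s10=0 s8=0 clk=1 s6=0 s7=0 s3=1 s5=0
  Δ1: clk:1→0
  (1Δ to stable)
t=2 Δ0: s4=1 s2=0 s1=1 s9=0 s10=0 s8=0 clk=0 s6=0 s7=0 s3=1 s5=0
  Δ1: clk:0→1
  Δ2: s9:0→1
  Δ3: s7:0→1
  Δ4: s8:0→1
  (4Δ to stable)
t=3 Δ0: s4=1 s2=0 s1=1 s9=1 s10=0 s8=1 clk=1 s6=0 s7=1 s3=1 s5=0
  Δ1: clk:1→0
  (1Δ to stable)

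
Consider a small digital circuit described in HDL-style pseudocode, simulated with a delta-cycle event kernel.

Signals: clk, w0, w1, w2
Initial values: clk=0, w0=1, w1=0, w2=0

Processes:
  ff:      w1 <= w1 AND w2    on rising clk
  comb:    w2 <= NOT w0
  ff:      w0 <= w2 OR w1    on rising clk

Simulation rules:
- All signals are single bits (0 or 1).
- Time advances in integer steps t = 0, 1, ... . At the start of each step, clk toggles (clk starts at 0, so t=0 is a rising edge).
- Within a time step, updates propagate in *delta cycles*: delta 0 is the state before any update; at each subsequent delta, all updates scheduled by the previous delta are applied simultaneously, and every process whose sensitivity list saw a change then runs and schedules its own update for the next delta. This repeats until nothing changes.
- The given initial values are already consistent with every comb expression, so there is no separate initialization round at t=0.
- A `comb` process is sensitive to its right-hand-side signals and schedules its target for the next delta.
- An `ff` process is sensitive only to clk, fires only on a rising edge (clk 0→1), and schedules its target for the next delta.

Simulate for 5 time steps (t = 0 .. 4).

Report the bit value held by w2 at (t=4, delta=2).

[bits: w0,clk,w1,w2]
t=0: Δ0=1000 Δ1=1100 Δ2=0100 Δ3=0101 | 3Δ
t=1: Δ0=0101 Δ1=0001 | 1Δ
t=2: Δ0=0001 Δ1=0101 Δ2=1101 Δ3=1100 | 3Δ
t=3: Δ0=1100 Δ1=1000 | 1Δ
t=4: Δ0=1000 Δ1=1100 Δ2=0100 Δ3=0101 | 3Δ

0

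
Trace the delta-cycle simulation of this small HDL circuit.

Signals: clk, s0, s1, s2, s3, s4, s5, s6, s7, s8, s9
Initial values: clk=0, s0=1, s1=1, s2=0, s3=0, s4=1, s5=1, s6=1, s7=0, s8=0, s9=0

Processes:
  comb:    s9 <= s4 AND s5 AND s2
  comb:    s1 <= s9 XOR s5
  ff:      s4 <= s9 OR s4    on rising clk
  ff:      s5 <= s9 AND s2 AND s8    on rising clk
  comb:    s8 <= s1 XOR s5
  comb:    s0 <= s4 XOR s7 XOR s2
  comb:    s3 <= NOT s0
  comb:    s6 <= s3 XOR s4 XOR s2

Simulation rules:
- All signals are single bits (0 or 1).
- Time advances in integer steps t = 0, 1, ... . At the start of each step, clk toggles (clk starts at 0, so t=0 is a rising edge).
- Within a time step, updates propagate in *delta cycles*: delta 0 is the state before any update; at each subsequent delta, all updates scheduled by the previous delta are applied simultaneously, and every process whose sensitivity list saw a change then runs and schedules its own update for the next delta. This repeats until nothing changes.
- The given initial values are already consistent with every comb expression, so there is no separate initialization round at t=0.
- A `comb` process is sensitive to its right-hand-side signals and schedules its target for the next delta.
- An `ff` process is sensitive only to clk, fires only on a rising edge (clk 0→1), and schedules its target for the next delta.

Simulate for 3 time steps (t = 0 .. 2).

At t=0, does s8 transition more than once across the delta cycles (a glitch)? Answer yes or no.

yes

[bits: s0,s3,s2,s7,s8,clk,s9,s1,s5,s4,s6]
t=0: Δ0=10000001111 Δ1=10000101111 Δ2=10000101011 Δ3=10001100011 Δ4=10000100011 | 4Δ
t=1: Δ0=10000100011 Δ1=10000000011 | 1Δ
t=2: Δ0=10000000011 Δ1=10000100011 | 1Δ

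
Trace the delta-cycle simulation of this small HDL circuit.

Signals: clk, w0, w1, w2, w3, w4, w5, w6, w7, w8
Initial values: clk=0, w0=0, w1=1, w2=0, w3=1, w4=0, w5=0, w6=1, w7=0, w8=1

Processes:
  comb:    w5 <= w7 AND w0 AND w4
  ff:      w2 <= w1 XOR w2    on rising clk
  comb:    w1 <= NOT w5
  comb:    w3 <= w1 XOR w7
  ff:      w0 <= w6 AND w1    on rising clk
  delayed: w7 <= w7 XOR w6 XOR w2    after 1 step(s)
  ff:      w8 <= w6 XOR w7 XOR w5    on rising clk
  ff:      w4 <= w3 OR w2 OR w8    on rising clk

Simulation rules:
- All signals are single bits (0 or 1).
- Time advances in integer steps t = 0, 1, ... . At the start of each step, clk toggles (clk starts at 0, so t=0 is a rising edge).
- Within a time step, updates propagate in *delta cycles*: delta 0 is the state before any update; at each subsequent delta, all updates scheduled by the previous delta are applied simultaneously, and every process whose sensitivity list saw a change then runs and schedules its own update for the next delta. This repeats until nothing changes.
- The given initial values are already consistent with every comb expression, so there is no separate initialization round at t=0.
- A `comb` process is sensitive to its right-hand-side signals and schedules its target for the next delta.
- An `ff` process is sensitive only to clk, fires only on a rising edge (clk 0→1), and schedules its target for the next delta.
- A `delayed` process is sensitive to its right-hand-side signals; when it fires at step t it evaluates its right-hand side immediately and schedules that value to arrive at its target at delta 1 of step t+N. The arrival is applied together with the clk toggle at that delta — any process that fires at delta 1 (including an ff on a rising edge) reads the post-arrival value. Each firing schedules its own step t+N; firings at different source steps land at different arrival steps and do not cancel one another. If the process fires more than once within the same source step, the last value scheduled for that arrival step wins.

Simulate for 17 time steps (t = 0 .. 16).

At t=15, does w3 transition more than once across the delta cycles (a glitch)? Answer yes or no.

yes

t0.Δ0 w6=1 w7=0 w0=0 w2=0 w3=1 w8=1 w1=1 clk=0 w4=0 w5=0
t0.Δ1 w6=1 w7=0 w0=0 w2=0 w3=1 w8=1 w1=1 clk=1 w4=0 w5=0
t0.Δ2 w6=1 w7=0 w0=1 w2=1 w3=1 w8=1 w1=1 clk=1 w4=1 w5=0
t1.Δ0 w6=1 w7=0 w0=1 w2=1 w3=1 w8=1 w1=1 clk=1 w4=1 w5=0
t1.Δ1 w6=1 w7=0 w0=1 w2=1 w3=1 w8=1 w1=1 clk=0 w4=1 w5=0
t2.Δ0 w6=1 w7=0 w0=1 w2=1 w3=1 w8=1 w1=1 clk=0 w4=1 w5=0
t2.Δ1 w6=1 w7=0 w0=1 w2=1 w3=1 w8=1 w1=1 clk=1 w4=1 w5=0
t2.Δ2 w6=1 w7=0 w0=1 w2=0 w3=1 w8=1 w1=1 clk=1 w4=1 w5=0
t3.Δ0 w6=1 w7=0 w0=1 w2=0 w3=1 w8=1 w1=1 clk=1 w4=1 w5=0
t3.Δ1 w6=1 w7=1 w0=1 w2=0 w3=1 w8=1 w1=1 clk=0 w4=1 w5=0
t3.Δ2 w6=1 w7=1 w0=1 w2=0 w3=0 w8=1 w1=1 clk=0 w4=1 w5=1
t3.Δ3 w6=1 w7=1 w0=1 w2=0 w3=0 w8=1 w1=0 clk=0 w4=1 w5=1
t3.Δ4 w6=1 w7=1 w0=1 w2=0 w3=1 w8=1 w1=0 clk=0 w4=1 w5=1
t4.Δ0 w6=1 w7=1 w0=1 w2=0 w3=1 w8=1 w1=0 clk=0 w4=1 w5=1
t4.Δ1 w6=1 w7=0 w0=1 w2=0 w3=1 w8=1 w1=0 clk=1 w4=1 w5=1
t4.Δ2 w6=1 w7=0 w0=0 w2=0 w3=0 w8=0 w1=0 clk=1 w4=1 w5=0
t4.Δ3 w6=1 w7=0 w0=0 w2=0 w3=0 w8=0 w1=1 clk=1 w4=1 w5=0
t4.Δ4 w6=1 w7=0 w0=0 w2=0 w3=1 w8=0 w1=1 clk=1 w4=1 w5=0
t5.Δ0 w6=1 w7=0 w0=0 w2=0 w3=1 w8=0 w1=1 clk=1 w4=1 w5=0
t5.Δ1 w6=1 w7=1 w0=0 w2=0 w3=1 w8=0 w1=1 clk=0 w4=1 w5=0
t5.Δ2 w6=1 w7=1 w0=0 w2=0 w3=0 w8=0 w1=1 clk=0 w4=1 w5=0
t6.Δ0 w6=1 w7=1 w0=0 w2=0 w3=0 w8=0 w1=1 clk=0 w4=1 w5=0
t6.Δ1 w6=1 w7=0 w0=0 w2=0 w3=0 w8=0 w1=1 clk=1 w4=1 w5=0
t6.Δ2 w6=1 w7=0 w0=1 w2=1 w3=1 w8=1 w1=1 clk=1 w4=0 w5=0
t7.Δ0 w6=1 w7=0 w0=1 w2=1 w3=1 w8=1 w1=1 clk=1 w4=0 w5=0
t7.Δ1 w6=1 w7=0 w0=1 w2=1 w3=1 w8=1 w1=1 clk=0 w4=0 w5=0
t8.Δ0 w6=1 w7=0 w0=1 w2=1 w3=1 w8=1 w1=1 clk=0 w4=0 w5=0
t8.Δ1 w6=1 w7=0 w0=1 w2=1 w3=1 w8=1 w1=1 clk=1 w4=0 w5=0
t8.Δ2 w6=1 w7=0 w0=1 w2=0 w3=1 w8=1 w1=1 clk=1 w4=1 w5=0
t9.Δ0 w6=1 w7=0 w0=1 w2=0 w3=1 w8=1 w1=1 clk=1 w4=1 w5=0
t9.Δ1 w6=1 w7=1 w0=1 w2=0 w3=1 w8=1 w1=1 clk=0 w4=1 w5=0
t9.Δ2 w6=1 w7=1 w0=1 w2=0 w3=0 w8=1 w1=1 clk=0 w4=1 w5=1
t9.Δ3 w6=1 w7=1 w0=1 w2=0 w3=0 w8=1 w1=0 clk=0 w4=1 w5=1
t9.Δ4 w6=1 w7=1 w0=1 w2=0 w3=1 w8=1 w1=0 clk=0 w4=1 w5=1
t10.Δ0 w6=1 w7=1 w0=1 w2=0 w3=1 w8=1 w1=0 clk=0 w4=1 w5=1
t10.Δ1 w6=1 w7=0 w0=1 w2=0 w3=1 w8=1 w1=0 clk=1 w4=1 w5=1
t10.Δ2 w6=1 w7=0 w0=0 w2=0 w3=0 w8=0 w1=0 clk=1 w4=1 w5=0
t10.Δ3 w6=1 w7=0 w0=0 w2=0 w3=0 w8=0 w1=1 clk=1 w4=1 w5=0
t10.Δ4 w6=1 w7=0 w0=0 w2=0 w3=1 w8=0 w1=1 clk=1 w4=1 w5=0
t11.Δ0 w6=1 w7=0 w0=0 w2=0 w3=1 w8=0 w1=1 clk=1 w4=1 w5=0
t11.Δ1 w6=1 w7=1 w0=0 w2=0 w3=1 w8=0 w1=1 clk=0 w4=1 w5=0
t11.Δ2 w6=1 w7=1 w0=0 w2=0 w3=0 w8=0 w1=1 clk=0 w4=1 w5=0
t12.Δ0 w6=1 w7=1 w0=0 w2=0 w3=0 w8=0 w1=1 clk=0 w4=1 w5=0
t12.Δ1 w6=1 w7=0 w0=0 w2=0 w3=0 w8=0 w1=1 clk=1 w4=1 w5=0
t12.Δ2 w6=1 w7=0 w0=1 w2=1 w3=1 w8=1 w1=1 clk=1 w4=0 w5=0
t13.Δ0 w6=1 w7=0 w0=1 w2=1 w3=1 w8=1 w1=1 clk=1 w4=0 w5=0
t13.Δ1 w6=1 w7=0 w0=1 w2=1 w3=1 w8=1 w1=1 clk=0 w4=0 w5=0
t14.Δ0 w6=1 w7=0 w0=1 w2=1 w3=1 w8=1 w1=1 clk=0 w4=0 w5=0
t14.Δ1 w6=1 w7=0 w0=1 w2=1 w3=1 w8=1 w1=1 clk=1 w4=0 w5=0
t14.Δ2 w6=1 w7=0 w0=1 w2=0 w3=1 w8=1 w1=1 clk=1 w4=1 w5=0
t15.Δ0 w6=1 w7=0 w0=1 w2=0 w3=1 w8=1 w1=1 clk=1 w4=1 w5=0
t15.Δ1 w6=1 w7=1 w0=1 w2=0 w3=1 w8=1 w1=1 clk=0 w4=1 w5=0
t15.Δ2 w6=1 w7=1 w0=1 w2=0 w3=0 w8=1 w1=1 clk=0 w4=1 w5=1
t15.Δ3 w6=1 w7=1 w0=1 w2=0 w3=0 w8=1 w1=0 clk=0 w4=1 w5=1
t15.Δ4 w6=1 w7=1 w0=1 w2=0 w3=1 w8=1 w1=0 clk=0 w4=1 w5=1
t16.Δ0 w6=1 w7=1 w0=1 w2=0 w3=1 w8=1 w1=0 clk=0 w4=1 w5=1
t16.Δ1 w6=1 w7=0 w0=1 w2=0 w3=1 w8=1 w1=0 clk=1 w4=1 w5=1
t16.Δ2 w6=1 w7=0 w0=0 w2=0 w3=0 w8=0 w1=0 clk=1 w4=1 w5=0
t16.Δ3 w6=1 w7=0 w0=0 w2=0 w3=0 w8=0 w1=1 clk=1 w4=1 w5=0
t16.Δ4 w6=1 w7=0 w0=0 w2=0 w3=1 w8=0 w1=1 clk=1 w4=1 w5=0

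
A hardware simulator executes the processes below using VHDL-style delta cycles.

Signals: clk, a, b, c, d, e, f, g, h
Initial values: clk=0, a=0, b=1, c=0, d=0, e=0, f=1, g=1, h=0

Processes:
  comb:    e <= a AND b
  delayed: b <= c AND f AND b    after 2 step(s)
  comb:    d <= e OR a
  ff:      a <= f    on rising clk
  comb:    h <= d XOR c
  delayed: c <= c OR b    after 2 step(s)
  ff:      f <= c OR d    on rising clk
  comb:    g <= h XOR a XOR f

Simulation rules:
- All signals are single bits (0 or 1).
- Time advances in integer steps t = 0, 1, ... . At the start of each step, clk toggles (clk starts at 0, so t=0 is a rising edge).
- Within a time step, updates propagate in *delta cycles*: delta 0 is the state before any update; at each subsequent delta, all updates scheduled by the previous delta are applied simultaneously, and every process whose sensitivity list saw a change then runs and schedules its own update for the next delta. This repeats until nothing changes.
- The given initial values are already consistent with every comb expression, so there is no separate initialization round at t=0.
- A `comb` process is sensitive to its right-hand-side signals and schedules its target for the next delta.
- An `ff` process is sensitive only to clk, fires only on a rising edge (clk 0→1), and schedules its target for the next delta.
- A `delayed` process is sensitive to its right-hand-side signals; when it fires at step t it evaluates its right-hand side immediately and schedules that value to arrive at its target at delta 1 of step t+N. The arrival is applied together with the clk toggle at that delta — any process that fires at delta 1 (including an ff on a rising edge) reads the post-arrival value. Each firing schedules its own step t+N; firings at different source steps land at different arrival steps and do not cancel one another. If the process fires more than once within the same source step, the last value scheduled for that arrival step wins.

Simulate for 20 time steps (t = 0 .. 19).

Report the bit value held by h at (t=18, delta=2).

1

t0.Δ0 f=1 d=0 g=1 h=0 a=0 c=0 e=0 clk=0 b=1
t0.Δ1 f=1 d=0 g=1 h=0 a=0 c=0 e=0 clk=1 b=1
t0.Δ2 f=0 d=0 g=1 h=0 a=1 c=0 e=0 clk=1 b=1
t0.Δ3 f=0 d=1 g=1 h=0 a=1 c=0 e=1 clk=1 b=1
t0.Δ4 f=0 d=1 g=1 h=1 a=1 c=0 e=1 clk=1 b=1
t0.Δ5 f=0 d=1 g=0 h=1 a=1 c=0 e=1 clk=1 b=1
t1.Δ0 f=0 d=1 g=0 h=1 a=1 c=0 e=1 clk=1 b=1
t1.Δ1 f=0 d=1 g=0 h=1 a=1 c=0 e=1 clk=0 b=1
t2.Δ0 f=0 d=1 g=0 h=1 a=1 c=0 e=1 clk=0 b=1
t2.Δ1 f=0 d=1 g=0 h=1 a=1 c=0 e=1 clk=1 b=0
t2.Δ2 f=1 d=1 g=0 h=1 a=0 c=0 e=0 clk=1 b=0
t2.Δ3 f=1 d=0 g=0 h=1 a=0 c=0 e=0 clk=1 b=0
t2.Δ4 f=1 d=0 g=0 h=0 a=0 c=0 e=0 clk=1 b=0
t2.Δ5 f=1 d=0 g=1 h=0 a=0 c=0 e=0 clk=1 b=0
t3.Δ0 f=1 d=0 g=1 h=0 a=0 c=0 e=0 clk=1 b=0
t3.Δ1 f=1 d=0 g=1 h=0 a=0 c=0 e=0 clk=0 b=0
t4.Δ0 f=1 d=0 g=1 h=0 a=0 c=0 e=0 clk=0 b=0
t4.Δ1 f=1 d=0 g=1 h=0 a=0 c=0 e=0 clk=1 b=0
t4.Δ2 f=0 d=0 g=1 h=0 a=1 c=0 e=0 clk=1 b=0
t4.Δ3 f=0 d=1 g=1 h=0 a=1 c=0 e=0 clk=1 b=0
t4.Δ4 f=0 d=1 g=1 h=1 a=1 c=0 e=0 clk=1 b=0
t4.Δ5 f=0 d=1 g=0 h=1 a=1 c=0 e=0 clk=1 b=0
t5.Δ0 f=0 d=1 g=0 h=1 a=1 c=0 e=0 clk=1 b=0
t5.Δ1 f=0 d=1 g=0 h=1 a=1 c=0 e=0 clk=0 b=0
t6.Δ0 f=0 d=1 g=0 h=1 a=1 c=0 e=0 clk=0 b=0
t6.Δ1 f=0 d=1 g=0 h=1 a=1 c=0 e=0 clk=1 b=0
t6.Δ2 f=1 d=1 g=0 h=1 a=0 c=0 e=0 clk=1 b=0
t6.Δ3 f=1 d=0 g=0 h=1 a=0 c=0 e=0 clk=1 b=0
t6.Δ4 f=1 d=0 g=0 h=0 a=0 c=0 e=0 clk=1 b=0
t6.Δ5 f=1 d=0 g=1 h=0 a=0 c=0 e=0 clk=1 b=0
t7.Δ0 f=1 d=0 g=1 h=0 a=0 c=0 e=0 clk=1 b=0
t7.Δ1 f=1 d=0 g=1 h=0 a=0 c=0 e=0 clk=0 b=0
t8.Δ0 f=1 d=0 g=1 h=0 a=0 c=0 e=0 clk=0 b=0
t8.Δ1 f=1 d=0 g=1 h=0 a=0 c=0 e=0 clk=1 b=0
t8.Δ2 f=0 d=0 g=1 h=0 a=1 c=0 e=0 clk=1 b=0
t8.Δ3 f=0 d=1 g=1 h=0 a=1 c=0 e=0 clk=1 b=0
t8.Δ4 f=0 d=1 g=1 h=1 a=1 c=0 e=0 clk=1 b=0
t8.Δ5 f=0 d=1 g=0 h=1 a=1 c=0 e=0 clk=1 b=0
t9.Δ0 f=0 d=1 g=0 h=1 a=1 c=0 e=0 clk=1 b=0
t9.Δ1 f=0 d=1 g=0 h=1 a=1 c=0 e=0 clk=0 b=0
t10.Δ0 f=0 d=1 g=0 h=1 a=1 c=0 e=0 clk=0 b=0
t10.Δ1 f=0 d=1 g=0 h=1 a=1 c=0 e=0 clk=1 b=0
t10.Δ2 f=1 d=1 g=0 h=1 a=0 c=0 e=0 clk=1 b=0
t10.Δ3 f=1 d=0 g=0 h=1 a=0 c=0 e=0 clk=1 b=0
t10.Δ4 f=1 d=0 g=0 h=0 a=0 c=0 e=0 clk=1 b=0
t10.Δ5 f=1 d=0 g=1 h=0 a=0 c=0 e=0 clk=1 b=0
t11.Δ0 f=1 d=0 g=1 h=0 a=0 c=0 e=0 clk=1 b=0
t11.Δ1 f=1 d=0 g=1 h=0 a=0 c=0 e=0 clk=0 b=0
t12.Δ0 f=1 d=0 g=1 h=0 a=0 c=0 e=0 clk=0 b=0
t12.Δ1 f=1 d=0 g=1 h=0 a=0 c=0 e=0 clk=1 b=0
t12.Δ2 f=0 d=0 g=1 h=0 a=1 c=0 e=0 clk=1 b=0
t12.Δ3 f=0 d=1 g=1 h=0 a=1 c=0 e=0 clk=1 b=0
t12.Δ4 f=0 d=1 g=1 h=1 a=1 c=0 e=0 clk=1 b=0
t12.Δ5 f=0 d=1 g=0 h=1 a=1 c=0 e=0 clk=1 b=0
t13.Δ0 f=0 d=1 g=0 h=1 a=1 c=0 e=0 clk=1 b=0
t13.Δ1 f=0 d=1 g=0 h=1 a=1 c=0 e=0 clk=0 b=0
t14.Δ0 f=0 d=1 g=0 h=1 a=1 c=0 e=0 clk=0 b=0
t14.Δ1 f=0 d=1 g=0 h=1 a=1 c=0 e=0 clk=1 b=0
t14.Δ2 f=1 d=1 g=0 h=1 a=0 c=0 e=0 clk=1 b=0
t14.Δ3 f=1 d=0 g=0 h=1 a=0 c=0 e=0 clk=1 b=0
t14.Δ4 f=1 d=0 g=0 h=0 a=0 c=0 e=0 clk=1 b=0
t14.Δ5 f=1 d=0 g=1 h=0 a=0 c=0 e=0 clk=1 b=0
t15.Δ0 f=1 d=0 g=1 h=0 a=0 c=0 e=0 clk=1 b=0
t15.Δ1 f=1 d=0 g=1 h=0 a=0 c=0 e=0 clk=0 b=0
t16.Δ0 f=1 d=0 g=1 h=0 a=0 c=0 e=0 clk=0 b=0
t16.Δ1 f=1 d=0 g=1 h=0 a=0 c=0 e=0 clk=1 b=0
t16.Δ2 f=0 d=0 g=1 h=0 a=1 c=0 e=0 clk=1 b=0
t16.Δ3 f=0 d=1 g=1 h=0 a=1 c=0 e=0 clk=1 b=0
t16.Δ4 f=0 d=1 g=1 h=1 a=1 c=0 e=0 clk=1 b=0
t16.Δ5 f=0 d=1 g=0 h=1 a=1 c=0 e=0 clk=1 b=0
t17.Δ0 f=0 d=1 g=0 h=1 a=1 c=0 e=0 clk=1 b=0
t17.Δ1 f=0 d=1 g=0 h=1 a=1 c=0 e=0 clk=0 b=0
t18.Δ0 f=0 d=1 g=0 h=1 a=1 c=0 e=0 clk=0 b=0
t18.Δ1 f=0 d=1 g=0 h=1 a=1 c=0 e=0 clk=1 b=0
t18.Δ2 f=1 d=1 g=0 h=1 a=0 c=0 e=0 clk=1 b=0
t18.Δ3 f=1 d=0 g=0 h=1 a=0 c=0 e=0 clk=1 b=0
t18.Δ4 f=1 d=0 g=0 h=0 a=0 c=0 e=0 clk=1 b=0
t18.Δ5 f=1 d=0 g=1 h=0 a=0 c=0 e=0 clk=1 b=0
t19.Δ0 f=1 d=0 g=1 h=0 a=0 c=0 e=0 clk=1 b=0
t19.Δ1 f=1 d=0 g=1 h=0 a=0 c=0 e=0 clk=0 b=0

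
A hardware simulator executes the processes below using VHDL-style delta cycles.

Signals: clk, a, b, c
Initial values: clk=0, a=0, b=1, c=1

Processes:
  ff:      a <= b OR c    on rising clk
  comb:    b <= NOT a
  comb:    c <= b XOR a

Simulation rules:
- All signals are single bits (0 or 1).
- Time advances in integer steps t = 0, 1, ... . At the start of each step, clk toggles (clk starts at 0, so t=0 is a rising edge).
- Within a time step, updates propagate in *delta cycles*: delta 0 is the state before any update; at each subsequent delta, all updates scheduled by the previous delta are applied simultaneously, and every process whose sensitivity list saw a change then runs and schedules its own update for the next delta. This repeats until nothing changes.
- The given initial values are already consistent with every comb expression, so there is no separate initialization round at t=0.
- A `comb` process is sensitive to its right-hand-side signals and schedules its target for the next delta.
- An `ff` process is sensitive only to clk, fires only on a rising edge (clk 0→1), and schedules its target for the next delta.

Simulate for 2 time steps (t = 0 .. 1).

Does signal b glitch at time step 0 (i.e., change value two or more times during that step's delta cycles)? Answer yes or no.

no

[bits: b,a,clk,c]
t=0: Δ0=1001 Δ1=1011 Δ2=1111 Δ3=0110 Δ4=0111 | 4Δ
t=1: Δ0=0111 Δ1=0101 | 1Δ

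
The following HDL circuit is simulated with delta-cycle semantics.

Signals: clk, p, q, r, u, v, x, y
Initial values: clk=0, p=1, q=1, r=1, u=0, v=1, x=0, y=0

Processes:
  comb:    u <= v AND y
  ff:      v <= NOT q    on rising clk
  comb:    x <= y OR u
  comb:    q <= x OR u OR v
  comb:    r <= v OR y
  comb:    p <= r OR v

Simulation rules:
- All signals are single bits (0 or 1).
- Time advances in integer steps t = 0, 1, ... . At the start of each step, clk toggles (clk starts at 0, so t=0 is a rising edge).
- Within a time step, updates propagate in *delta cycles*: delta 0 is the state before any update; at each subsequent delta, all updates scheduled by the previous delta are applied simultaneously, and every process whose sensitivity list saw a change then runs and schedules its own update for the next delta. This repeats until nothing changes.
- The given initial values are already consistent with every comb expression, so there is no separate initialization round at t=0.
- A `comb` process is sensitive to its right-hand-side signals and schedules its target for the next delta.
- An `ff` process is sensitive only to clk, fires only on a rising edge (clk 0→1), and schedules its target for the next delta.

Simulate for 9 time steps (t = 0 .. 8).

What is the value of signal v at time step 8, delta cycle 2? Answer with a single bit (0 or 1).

t=0 Δ0: y=0 u=0 clk=0 r=1 p=1 q=1 x=0 v=1
  Δ1: clk:0→1
  Δ2: v:1→0
  Δ3: r:1→0, q:1→0
  Δ4: p:1→0
  (4Δ to stable)
t=1 Δ0: y=0 u=0 clk=1 r=0 p=0 q=0 x=0 v=0
  Δ1: clk:1→0
  (1Δ to stable)
t=2 Δ0: y=0 u=0 clk=0 r=0 p=0 q=0 x=0 v=0
  Δ1: clk:0→1
  Δ2: v:0→1
  Δ3: r:0→1, p:0→1, q:0→1
  (3Δ to stable)
t=3 Δ0: y=0 u=0 clk=1 r=1 p=1 q=1 x=0 v=1
  Δ1: clk:1→0
  (1Δ to stable)
t=4 Δ0: y=0 u=0 clk=0 r=1 p=1 q=1 x=0 v=1
  Δ1: clk:0→1
  Δ2: v:1→0
  Δ3: r:1→0, q:1→0
  Δ4: p:1→0
  (4Δ to stable)
t=5 Δ0: y=0 u=0 clk=1 r=0 p=0 q=0 x=0 v=0
  Δ1: clk:1→0
  (1Δ to stable)
t=6 Δ0: y=0 u=0 clk=0 r=0 p=0 q=0 x=0 v=0
  Δ1: clk:0→1
  Δ2: v:0→1
  Δ3: r:0→1, p:0→1, q:0→1
  (3Δ to stable)
t=7 Δ0: y=0 u=0 clk=1 r=1 p=1 q=1 x=0 v=1
  Δ1: clk:1→0
  (1Δ to stable)
t=8 Δ0: y=0 u=0 clk=0 r=1 p=1 q=1 x=0 v=1
  Δ1: clk:0→1
  Δ2: v:1→0
  Δ3: r:1→0, q:1→0
  Δ4: p:1→0
  (4Δ to stable)

0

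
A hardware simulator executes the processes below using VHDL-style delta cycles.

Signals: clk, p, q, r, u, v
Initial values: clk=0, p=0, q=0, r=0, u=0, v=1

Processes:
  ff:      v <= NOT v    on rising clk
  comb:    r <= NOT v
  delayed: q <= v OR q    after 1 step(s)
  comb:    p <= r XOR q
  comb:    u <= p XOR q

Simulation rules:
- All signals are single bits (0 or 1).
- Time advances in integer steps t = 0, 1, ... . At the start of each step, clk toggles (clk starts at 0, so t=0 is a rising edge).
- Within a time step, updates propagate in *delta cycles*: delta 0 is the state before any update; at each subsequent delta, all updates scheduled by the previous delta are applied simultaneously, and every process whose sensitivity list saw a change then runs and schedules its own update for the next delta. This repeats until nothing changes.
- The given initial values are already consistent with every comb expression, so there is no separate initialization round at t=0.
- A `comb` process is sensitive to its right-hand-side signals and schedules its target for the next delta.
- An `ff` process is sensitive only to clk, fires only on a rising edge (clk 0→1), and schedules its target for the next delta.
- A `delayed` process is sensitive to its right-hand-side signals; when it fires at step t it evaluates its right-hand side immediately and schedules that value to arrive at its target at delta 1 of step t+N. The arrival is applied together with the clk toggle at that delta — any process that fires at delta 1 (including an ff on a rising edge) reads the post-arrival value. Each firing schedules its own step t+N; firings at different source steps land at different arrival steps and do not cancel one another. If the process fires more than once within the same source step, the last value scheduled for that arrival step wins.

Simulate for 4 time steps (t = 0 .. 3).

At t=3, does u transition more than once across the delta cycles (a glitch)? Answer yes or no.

[bits: p,r,v,clk,q,u]
t=0: Δ0=001000 Δ1=001100 Δ2=000100 Δ3=010100 Δ4=110100 Δ5=110101 | 5Δ
t=1: Δ0=110101 Δ1=110001 | 1Δ
t=2: Δ0=110001 Δ1=110101 Δ2=111101 Δ3=101101 Δ4=001101 Δ5=001100 | 5Δ
t=3: Δ0=001100 Δ1=001010 Δ2=101011 Δ3=101010 | 3Δ

yes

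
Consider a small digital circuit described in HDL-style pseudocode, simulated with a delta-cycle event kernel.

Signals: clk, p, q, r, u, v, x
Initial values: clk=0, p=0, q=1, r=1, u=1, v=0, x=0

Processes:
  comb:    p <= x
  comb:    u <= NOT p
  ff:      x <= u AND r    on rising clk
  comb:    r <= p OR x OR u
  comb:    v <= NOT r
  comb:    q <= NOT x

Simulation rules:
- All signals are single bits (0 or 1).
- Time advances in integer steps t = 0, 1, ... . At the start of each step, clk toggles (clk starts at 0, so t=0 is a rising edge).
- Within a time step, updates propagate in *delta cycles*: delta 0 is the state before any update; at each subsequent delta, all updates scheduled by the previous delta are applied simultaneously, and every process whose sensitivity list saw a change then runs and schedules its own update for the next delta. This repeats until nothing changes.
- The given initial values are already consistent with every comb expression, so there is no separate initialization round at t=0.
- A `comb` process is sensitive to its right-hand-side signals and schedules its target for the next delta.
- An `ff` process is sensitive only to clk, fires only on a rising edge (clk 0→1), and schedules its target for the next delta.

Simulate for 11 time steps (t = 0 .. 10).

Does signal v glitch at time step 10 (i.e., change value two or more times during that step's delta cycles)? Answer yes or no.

t0.Δ0 r=1 q=1 v=0 clk=0 x=0 p=0 u=1
t0.Δ1 r=1 q=1 v=0 clk=1 x=0 p=0 u=1
t0.Δ2 r=1 q=1 v=0 clk=1 x=1 p=0 u=1
t0.Δ3 r=1 q=0 v=0 clk=1 x=1 p=1 u=1
t0.Δ4 r=1 q=0 v=0 clk=1 x=1 p=1 u=0
t1.Δ0 r=1 q=0 v=0 clk=1 x=1 p=1 u=0
t1.Δ1 r=1 q=0 v=0 clk=0 x=1 p=1 u=0
t2.Δ0 r=1 q=0 v=0 clk=0 x=1 p=1 u=0
t2.Δ1 r=1 q=0 v=0 clk=1 x=1 p=1 u=0
t2.Δ2 r=1 q=0 v=0 clk=1 x=0 p=1 u=0
t2.Δ3 r=1 q=1 v=0 clk=1 x=0 p=0 u=0
t2.Δ4 r=0 q=1 v=0 clk=1 x=0 p=0 u=1
t2.Δ5 r=1 q=1 v=1 clk=1 x=0 p=0 u=1
t2.Δ6 r=1 q=1 v=0 clk=1 x=0 p=0 u=1
t3.Δ0 r=1 q=1 v=0 clk=1 x=0 p=0 u=1
t3.Δ1 r=1 q=1 v=0 clk=0 x=0 p=0 u=1
t4.Δ0 r=1 q=1 v=0 clk=0 x=0 p=0 u=1
t4.Δ1 r=1 q=1 v=0 clk=1 x=0 p=0 u=1
t4.Δ2 r=1 q=1 v=0 clk=1 x=1 p=0 u=1
t4.Δ3 r=1 q=0 v=0 clk=1 x=1 p=1 u=1
t4.Δ4 r=1 q=0 v=0 clk=1 x=1 p=1 u=0
t5.Δ0 r=1 q=0 v=0 clk=1 x=1 p=1 u=0
t5.Δ1 r=1 q=0 v=0 clk=0 x=1 p=1 u=0
t6.Δ0 r=1 q=0 v=0 clk=0 x=1 p=1 u=0
t6.Δ1 r=1 q=0 v=0 clk=1 x=1 p=1 u=0
t6.Δ2 r=1 q=0 v=0 clk=1 x=0 p=1 u=0
t6.Δ3 r=1 q=1 v=0 clk=1 x=0 p=0 u=0
t6.Δ4 r=0 q=1 v=0 clk=1 x=0 p=0 u=1
t6.Δ5 r=1 q=1 v=1 clk=1 x=0 p=0 u=1
t6.Δ6 r=1 q=1 v=0 clk=1 x=0 p=0 u=1
t7.Δ0 r=1 q=1 v=0 clk=1 x=0 p=0 u=1
t7.Δ1 r=1 q=1 v=0 clk=0 x=0 p=0 u=1
t8.Δ0 r=1 q=1 v=0 clk=0 x=0 p=0 u=1
t8.Δ1 r=1 q=1 v=0 clk=1 x=0 p=0 u=1
t8.Δ2 r=1 q=1 v=0 clk=1 x=1 p=0 u=1
t8.Δ3 r=1 q=0 v=0 clk=1 x=1 p=1 u=1
t8.Δ4 r=1 q=0 v=0 clk=1 x=1 p=1 u=0
t9.Δ0 r=1 q=0 v=0 clk=1 x=1 p=1 u=0
t9.Δ1 r=1 q=0 v=0 clk=0 x=1 p=1 u=0
t10.Δ0 r=1 q=0 v=0 clk=0 x=1 p=1 u=0
t10.Δ1 r=1 q=0 v=0 clk=1 x=1 p=1 u=0
t10.Δ2 r=1 q=0 v=0 clk=1 x=0 p=1 u=0
t10.Δ3 r=1 q=1 v=0 clk=1 x=0 p=0 u=0
t10.Δ4 r=0 q=1 v=0 clk=1 x=0 p=0 u=1
t10.Δ5 r=1 q=1 v=1 clk=1 x=0 p=0 u=1
t10.Δ6 r=1 q=1 v=0 clk=1 x=0 p=0 u=1

yes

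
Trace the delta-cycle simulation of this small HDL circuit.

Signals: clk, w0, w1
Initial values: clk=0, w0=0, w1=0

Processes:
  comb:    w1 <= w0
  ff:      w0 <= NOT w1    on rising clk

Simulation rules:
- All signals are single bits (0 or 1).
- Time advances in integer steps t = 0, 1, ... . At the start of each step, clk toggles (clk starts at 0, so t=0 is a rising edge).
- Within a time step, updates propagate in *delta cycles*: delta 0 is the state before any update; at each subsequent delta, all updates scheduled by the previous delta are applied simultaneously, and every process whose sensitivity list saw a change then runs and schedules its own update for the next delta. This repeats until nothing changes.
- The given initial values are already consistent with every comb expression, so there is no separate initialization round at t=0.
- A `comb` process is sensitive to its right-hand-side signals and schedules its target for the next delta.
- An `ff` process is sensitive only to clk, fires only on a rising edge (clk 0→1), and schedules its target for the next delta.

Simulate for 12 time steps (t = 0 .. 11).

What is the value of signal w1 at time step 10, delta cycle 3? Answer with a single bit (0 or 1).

0

t0.Δ0 w0=0 clk=0 w1=0
t0.Δ1 w0=0 clk=1 w1=0
t0.Δ2 w0=1 clk=1 w1=0
t0.Δ3 w0=1 clk=1 w1=1
t1.Δ0 w0=1 clk=1 w1=1
t1.Δ1 w0=1 clk=0 w1=1
t2.Δ0 w0=1 clk=0 w1=1
t2.Δ1 w0=1 clk=1 w1=1
t2.Δ2 w0=0 clk=1 w1=1
t2.Δ3 w0=0 clk=1 w1=0
t3.Δ0 w0=0 clk=1 w1=0
t3.Δ1 w0=0 clk=0 w1=0
t4.Δ0 w0=0 clk=0 w1=0
t4.Δ1 w0=0 clk=1 w1=0
t4.Δ2 w0=1 clk=1 w1=0
t4.Δ3 w0=1 clk=1 w1=1
t5.Δ0 w0=1 clk=1 w1=1
t5.Δ1 w0=1 clk=0 w1=1
t6.Δ0 w0=1 clk=0 w1=1
t6.Δ1 w0=1 clk=1 w1=1
t6.Δ2 w0=0 clk=1 w1=1
t6.Δ3 w0=0 clk=1 w1=0
t7.Δ0 w0=0 clk=1 w1=0
t7.Δ1 w0=0 clk=0 w1=0
t8.Δ0 w0=0 clk=0 w1=0
t8.Δ1 w0=0 clk=1 w1=0
t8.Δ2 w0=1 clk=1 w1=0
t8.Δ3 w0=1 clk=1 w1=1
t9.Δ0 w0=1 clk=1 w1=1
t9.Δ1 w0=1 clk=0 w1=1
t10.Δ0 w0=1 clk=0 w1=1
t10.Δ1 w0=1 clk=1 w1=1
t10.Δ2 w0=0 clk=1 w1=1
t10.Δ3 w0=0 clk=1 w1=0
t11.Δ0 w0=0 clk=1 w1=0
t11.Δ1 w0=0 clk=0 w1=0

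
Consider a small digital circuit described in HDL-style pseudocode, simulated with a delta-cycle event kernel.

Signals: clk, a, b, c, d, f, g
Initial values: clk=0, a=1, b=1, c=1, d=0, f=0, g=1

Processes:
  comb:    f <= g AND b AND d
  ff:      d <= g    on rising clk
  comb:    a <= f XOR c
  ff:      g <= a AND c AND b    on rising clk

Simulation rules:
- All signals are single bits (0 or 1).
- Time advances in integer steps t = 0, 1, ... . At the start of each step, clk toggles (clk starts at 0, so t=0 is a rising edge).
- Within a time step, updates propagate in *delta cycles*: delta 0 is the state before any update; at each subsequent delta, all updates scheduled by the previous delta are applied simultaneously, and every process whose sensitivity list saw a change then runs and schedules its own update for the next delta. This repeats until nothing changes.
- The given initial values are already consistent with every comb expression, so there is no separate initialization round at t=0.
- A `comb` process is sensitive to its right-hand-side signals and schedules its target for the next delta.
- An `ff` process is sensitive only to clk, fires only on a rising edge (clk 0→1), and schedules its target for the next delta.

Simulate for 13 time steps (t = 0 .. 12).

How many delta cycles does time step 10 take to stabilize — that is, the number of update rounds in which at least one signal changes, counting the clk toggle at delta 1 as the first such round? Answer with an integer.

t0.Δ0 a=1 f=0 b=1 d=0 clk=0 g=1 c=1
t0.Δ1 a=1 f=0 b=1 d=0 clk=1 g=1 c=1
t0.Δ2 a=1 f=0 b=1 d=1 clk=1 g=1 c=1
t0.Δ3 a=1 f=1 b=1 d=1 clk=1 g=1 c=1
t0.Δ4 a=0 f=1 b=1 d=1 clk=1 g=1 c=1
t1.Δ0 a=0 f=1 b=1 d=1 clk=1 g=1 c=1
t1.Δ1 a=0 f=1 b=1 d=1 clk=0 g=1 c=1
t2.Δ0 a=0 f=1 b=1 d=1 clk=0 g=1 c=1
t2.Δ1 a=0 f=1 b=1 d=1 clk=1 g=1 c=1
t2.Δ2 a=0 f=1 b=1 d=1 clk=1 g=0 c=1
t2.Δ3 a=0 f=0 b=1 d=1 clk=1 g=0 c=1
t2.Δ4 a=1 f=0 b=1 d=1 clk=1 g=0 c=1
t3.Δ0 a=1 f=0 b=1 d=1 clk=1 g=0 c=1
t3.Δ1 a=1 f=0 b=1 d=1 clk=0 g=0 c=1
t4.Δ0 a=1 f=0 b=1 d=1 clk=0 g=0 c=1
t4.Δ1 a=1 f=0 b=1 d=1 clk=1 g=0 c=1
t4.Δ2 a=1 f=0 b=1 d=0 clk=1 g=1 c=1
t5.Δ0 a=1 f=0 b=1 d=0 clk=1 g=1 c=1
t5.Δ1 a=1 f=0 b=1 d=0 clk=0 g=1 c=1
t6.Δ0 a=1 f=0 b=1 d=0 clk=0 g=1 c=1
t6.Δ1 a=1 f=0 b=1 d=0 clk=1 g=1 c=1
t6.Δ2 a=1 f=0 b=1 d=1 clk=1 g=1 c=1
t6.Δ3 a=1 f=1 b=1 d=1 clk=1 g=1 c=1
t6.Δ4 a=0 f=1 b=1 d=1 clk=1 g=1 c=1
t7.Δ0 a=0 f=1 b=1 d=1 clk=1 g=1 c=1
t7.Δ1 a=0 f=1 b=1 d=1 clk=0 g=1 c=1
t8.Δ0 a=0 f=1 b=1 d=1 clk=0 g=1 c=1
t8.Δ1 a=0 f=1 b=1 d=1 clk=1 g=1 c=1
t8.Δ2 a=0 f=1 b=1 d=1 clk=1 g=0 c=1
t8.Δ3 a=0 f=0 b=1 d=1 clk=1 g=0 c=1
t8.Δ4 a=1 f=0 b=1 d=1 clk=1 g=0 c=1
t9.Δ0 a=1 f=0 b=1 d=1 clk=1 g=0 c=1
t9.Δ1 a=1 f=0 b=1 d=1 clk=0 g=0 c=1
t10.Δ0 a=1 f=0 b=1 d=1 clk=0 g=0 c=1
t10.Δ1 a=1 f=0 b=1 d=1 clk=1 g=0 c=1
t10.Δ2 a=1 f=0 b=1 d=0 clk=1 g=1 c=1
t11.Δ0 a=1 f=0 b=1 d=0 clk=1 g=1 c=1
t11.Δ1 a=1 f=0 b=1 d=0 clk=0 g=1 c=1
t12.Δ0 a=1 f=0 b=1 d=0 clk=0 g=1 c=1
t12.Δ1 a=1 f=0 b=1 d=0 clk=1 g=1 c=1
t12.Δ2 a=1 f=0 b=1 d=1 clk=1 g=1 c=1
t12.Δ3 a=1 f=1 b=1 d=1 clk=1 g=1 c=1
t12.Δ4 a=0 f=1 b=1 d=1 clk=1 g=1 c=1

2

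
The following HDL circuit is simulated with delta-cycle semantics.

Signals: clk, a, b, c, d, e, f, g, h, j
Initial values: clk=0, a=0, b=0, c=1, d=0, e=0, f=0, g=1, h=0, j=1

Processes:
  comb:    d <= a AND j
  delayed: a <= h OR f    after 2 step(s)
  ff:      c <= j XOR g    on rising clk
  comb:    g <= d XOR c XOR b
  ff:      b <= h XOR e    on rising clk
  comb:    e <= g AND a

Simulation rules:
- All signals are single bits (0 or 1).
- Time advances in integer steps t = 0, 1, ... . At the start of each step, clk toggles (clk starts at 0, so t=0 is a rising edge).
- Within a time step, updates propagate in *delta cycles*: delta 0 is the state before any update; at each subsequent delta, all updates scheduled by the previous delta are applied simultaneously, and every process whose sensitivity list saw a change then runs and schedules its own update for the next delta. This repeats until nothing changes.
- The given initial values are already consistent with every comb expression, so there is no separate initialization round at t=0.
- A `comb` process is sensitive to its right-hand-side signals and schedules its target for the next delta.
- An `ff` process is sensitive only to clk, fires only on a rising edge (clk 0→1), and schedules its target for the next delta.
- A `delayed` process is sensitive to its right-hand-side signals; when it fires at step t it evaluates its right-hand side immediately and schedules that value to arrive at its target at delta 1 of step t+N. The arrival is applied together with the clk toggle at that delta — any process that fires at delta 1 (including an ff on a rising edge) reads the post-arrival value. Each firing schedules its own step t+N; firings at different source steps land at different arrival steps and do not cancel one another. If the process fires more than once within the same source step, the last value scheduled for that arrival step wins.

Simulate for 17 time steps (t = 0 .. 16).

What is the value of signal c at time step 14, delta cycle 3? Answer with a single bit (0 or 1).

1

t0.Δ0 j=1 f=0 e=0 d=0 c=1 g=1 b=0 a=0 h=0 clk=0
t0.Δ1 j=1 f=0 e=0 d=0 c=1 g=1 b=0 a=0 h=0 clk=1
t0.Δ2 j=1 f=0 e=0 d=0 c=0 g=1 b=0 a=0 h=0 clk=1
t0.Δ3 j=1 f=0 e=0 d=0 c=0 g=0 b=0 a=0 h=0 clk=1
t1.Δ0 j=1 f=0 e=0 d=0 c=0 g=0 b=0 a=0 h=0 clk=1
t1.Δ1 j=1 f=0 e=0 d=0 c=0 g=0 b=0 a=0 h=0 clk=0
t2.Δ0 j=1 f=0 e=0 d=0 c=0 g=0 b=0 a=0 h=0 clk=0
t2.Δ1 j=1 f=0 e=0 d=0 c=0 g=0 b=0 a=0 h=0 clk=1
t2.Δ2 j=1 f=0 e=0 d=0 c=1 g=0 b=0 a=0 h=0 clk=1
t2.Δ3 j=1 f=0 e=0 d=0 c=1 g=1 b=0 a=0 h=0 clk=1
t3.Δ0 j=1 f=0 e=0 d=0 c=1 g=1 b=0 a=0 h=0 clk=1
t3.Δ1 j=1 f=0 e=0 d=0 c=1 g=1 b=0 a=0 h=0 clk=0
t4.Δ0 j=1 f=0 e=0 d=0 c=1 g=1 b=0 a=0 h=0 clk=0
t4.Δ1 j=1 f=0 e=0 d=0 c=1 g=1 b=0 a=0 h=0 clk=1
t4.Δ2 j=1 f=0 e=0 d=0 c=0 g=1 b=0 a=0 h=0 clk=1
t4.Δ3 j=1 f=0 e=0 d=0 c=0 g=0 b=0 a=0 h=0 clk=1
t5.Δ0 j=1 f=0 e=0 d=0 c=0 g=0 b=0 a=0 h=0 clk=1
t5.Δ1 j=1 f=0 e=0 d=0 c=0 g=0 b=0 a=0 h=0 clk=0
t6.Δ0 j=1 f=0 e=0 d=0 c=0 g=0 b=0 a=0 h=0 clk=0
t6.Δ1 j=1 f=0 e=0 d=0 c=0 g=0 b=0 a=0 h=0 clk=1
t6.Δ2 j=1 f=0 e=0 d=0 c=1 g=0 b=0 a=0 h=0 clk=1
t6.Δ3 j=1 f=0 e=0 d=0 c=1 g=1 b=0 a=0 h=0 clk=1
t7.Δ0 j=1 f=0 e=0 d=0 c=1 g=1 b=0 a=0 h=0 clk=1
t7.Δ1 j=1 f=0 e=0 d=0 c=1 g=1 b=0 a=0 h=0 clk=0
t8.Δ0 j=1 f=0 e=0 d=0 c=1 g=1 b=0 a=0 h=0 clk=0
t8.Δ1 j=1 f=0 e=0 d=0 c=1 g=1 b=0 a=0 h=0 clk=1
t8.Δ2 j=1 f=0 e=0 d=0 c=0 g=1 b=0 a=0 h=0 clk=1
t8.Δ3 j=1 f=0 e=0 d=0 c=0 g=0 b=0 a=0 h=0 clk=1
t9.Δ0 j=1 f=0 e=0 d=0 c=0 g=0 b=0 a=0 h=0 clk=1
t9.Δ1 j=1 f=0 e=0 d=0 c=0 g=0 b=0 a=0 h=0 clk=0
t10.Δ0 j=1 f=0 e=0 d=0 c=0 g=0 b=0 a=0 h=0 clk=0
t10.Δ1 j=1 f=0 e=0 d=0 c=0 g=0 b=0 a=0 h=0 clk=1
t10.Δ2 j=1 f=0 e=0 d=0 c=1 g=0 b=0 a=0 h=0 clk=1
t10.Δ3 j=1 f=0 e=0 d=0 c=1 g=1 b=0 a=0 h=0 clk=1
t11.Δ0 j=1 f=0 e=0 d=0 c=1 g=1 b=0 a=0 h=0 clk=1
t11.Δ1 j=1 f=0 e=0 d=0 c=1 g=1 b=0 a=0 h=0 clk=0
t12.Δ0 j=1 f=0 e=0 d=0 c=1 g=1 b=0 a=0 h=0 clk=0
t12.Δ1 j=1 f=0 e=0 d=0 c=1 g=1 b=0 a=0 h=0 clk=1
t12.Δ2 j=1 f=0 e=0 d=0 c=0 g=1 b=0 a=0 h=0 clk=1
t12.Δ3 j=1 f=0 e=0 d=0 c=0 g=0 b=0 a=0 h=0 clk=1
t13.Δ0 j=1 f=0 e=0 d=0 c=0 g=0 b=0 a=0 h=0 clk=1
t13.Δ1 j=1 f=0 e=0 d=0 c=0 g=0 b=0 a=0 h=0 clk=0
t14.Δ0 j=1 f=0 e=0 d=0 c=0 g=0 b=0 a=0 h=0 clk=0
t14.Δ1 j=1 f=0 e=0 d=0 c=0 g=0 b=0 a=0 h=0 clk=1
t14.Δ2 j=1 f=0 e=0 d=0 c=1 g=0 b=0 a=0 h=0 clk=1
t14.Δ3 j=1 f=0 e=0 d=0 c=1 g=1 b=0 a=0 h=0 clk=1
t15.Δ0 j=1 f=0 e=0 d=0 c=1 g=1 b=0 a=0 h=0 clk=1
t15.Δ1 j=1 f=0 e=0 d=0 c=1 g=1 b=0 a=0 h=0 clk=0
t16.Δ0 j=1 f=0 e=0 d=0 c=1 g=1 b=0 a=0 h=0 clk=0
t16.Δ1 j=1 f=0 e=0 d=0 c=1 g=1 b=0 a=0 h=0 clk=1
t16.Δ2 j=1 f=0 e=0 d=0 c=0 g=1 b=0 a=0 h=0 clk=1
t16.Δ3 j=1 f=0 e=0 d=0 c=0 g=0 b=0 a=0 h=0 clk=1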